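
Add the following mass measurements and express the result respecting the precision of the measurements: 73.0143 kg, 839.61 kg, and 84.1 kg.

996.7 kg

73.0143 kg + 839.61 kg + 84.1 kg = 996.7243 kg.
Addition/subtraction keeps the fewest decimal places: 73.0143 → 4 decimal places, 839.61 → 2 decimal places, 84.1 → 1 decimal place; limit is 1.
Rounded to 1 decimal place: 996.7 kg.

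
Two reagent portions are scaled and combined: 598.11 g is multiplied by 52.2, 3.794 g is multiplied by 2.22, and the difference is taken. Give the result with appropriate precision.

598.11 × 52.2 = 31221.342 → 3.12 × 10⁴ g (3 s.f., last digit at the 10^2 place).
3.794 × 2.22 = 8.42268 → 8.42 g (3 s.f., last digit at the 10^-2 place).
Difference: 31212.91932 g; keep the coarser place, 10^2.
Result: 3.12 × 10⁴ g.

3.12 × 10⁴ g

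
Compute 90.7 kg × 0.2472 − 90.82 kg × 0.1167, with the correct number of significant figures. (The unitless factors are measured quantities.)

90.7 × 0.2472 = 22.42104 → 22.4 kg (3 s.f., last digit at the 10^-1 place).
90.82 × 0.1167 = 10.598694 → 10.60 kg (4 s.f., last digit at the 10^-2 place).
Difference: 11.822346 kg; keep the coarser place, 10^-1.
Result: 11.8 kg.

11.8 kg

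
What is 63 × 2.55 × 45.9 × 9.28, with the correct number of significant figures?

63 × 2.55 × 45.9 × 9.28 = 68429.1888
Multiplication/division keeps the fewest significant figures: 63 → 2 s.f., 2.55 → 3 s.f., 45.9 → 3 s.f., 9.28 → 3 s.f.; limit is 2.
Rounded to 2 significant figures: 6.8 × 10⁴.

6.8 × 10⁴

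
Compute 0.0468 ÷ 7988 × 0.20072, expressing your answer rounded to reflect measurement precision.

0.0468 ÷ 7988 × 0.20072 = 0.00000117597596395…
Multiplication/division keeps the fewest significant figures: 0.0468 → 3 s.f., 7988 → 4 s.f., 0.20072 → 5 s.f.; limit is 3.
Rounded to 3 significant figures: 1.18 × 10^-6.

1.18 × 10^-6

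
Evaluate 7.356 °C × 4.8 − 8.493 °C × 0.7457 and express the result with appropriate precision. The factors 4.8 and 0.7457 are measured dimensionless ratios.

29 °C

7.356 × 4.8 = 35.3088 → 35 °C (2 s.f., last digit at the 10^0 place).
8.493 × 0.7457 = 6.3332301 → 6.333 °C (4 s.f., last digit at the 10^-3 place).
Difference: 28.9755699 °C; keep the coarser place, 10^0.
Result: 29 °C.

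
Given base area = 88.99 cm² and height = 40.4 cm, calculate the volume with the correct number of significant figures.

volume = 88.99 cm² × 40.4 cm = 3595.196 cm³.
88.99 has 4 significant figures; 40.4 has 3.
Division/multiplication keeps the fewest: 3 significant figures.
Rounded: 3.60 × 10^3 cm³.

3.60 × 10^3 cm³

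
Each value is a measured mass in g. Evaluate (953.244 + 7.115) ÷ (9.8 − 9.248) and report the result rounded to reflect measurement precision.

2 × 10³

953.244 + 7.115 = 960.359, limited to 3 d.p. → 6 s.f.; 9.8 − 9.248 = 0.552, limited to 1 d.p. → 1 s.f.
Carrying full precision, 960.359 ÷ 0.552 = 1739.7807971…; keep min(6, 1) = 1 s.f.
Rounded to 1 significant figure: 2 × 10³.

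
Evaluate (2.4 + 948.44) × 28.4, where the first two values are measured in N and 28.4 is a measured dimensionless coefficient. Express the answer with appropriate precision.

2.70 × 10⁴ N

2.4 N + 948.44 N = 950.84 N; the sum is limited to 1 decimal place (4 s.f.).
Carrying full precision, 950.84 × 28.4 = 27003.856 N; 28.4 has 3 s.f., so the result keeps min(4, 3) = 3 s.f.
Rounded to 3 significant figures: 2.70 × 10⁴ N.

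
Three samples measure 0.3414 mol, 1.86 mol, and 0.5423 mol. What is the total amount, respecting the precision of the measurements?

0.3414 mol + 1.86 mol + 0.5423 mol = 2.7437 mol.
Addition/subtraction keeps the fewest decimal places: 0.3414 → 4 decimal places, 1.86 → 2 decimal places, 0.5423 → 4 decimal places; limit is 2.
Rounded to 2 decimal places: 2.74 mol.

2.74 mol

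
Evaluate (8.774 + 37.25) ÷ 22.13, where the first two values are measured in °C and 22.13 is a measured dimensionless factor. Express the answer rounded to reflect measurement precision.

8.774 °C + 37.25 °C = 46.024 °C; the sum is limited to 2 decimal places (4 s.f.).
Carrying full precision, 46.024 ÷ 22.13 = 2.07971079982… °C; 22.13 has 4 s.f., so the result keeps min(4, 4) = 4 s.f.
Rounded to 4 significant figures: 2.080 °C.

2.080 °C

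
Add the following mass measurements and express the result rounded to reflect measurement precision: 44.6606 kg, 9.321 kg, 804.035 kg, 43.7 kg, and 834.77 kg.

1736.5 kg

44.6606 kg + 9.321 kg + 804.035 kg + 43.7 kg + 834.77 kg = 1736.4866 kg.
Addition/subtraction keeps the fewest decimal places: 44.6606 → 4 decimal places, 9.321 → 3 decimal places, 804.035 → 3 decimal places, 43.7 → 1 decimal place, 834.77 → 2 decimal places; limit is 1.
Rounded to 1 decimal place: 1736.5 kg.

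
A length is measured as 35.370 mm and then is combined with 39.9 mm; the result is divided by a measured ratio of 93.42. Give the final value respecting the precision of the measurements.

8.06 × 10⁻¹ mm

35.370 mm + 39.9 mm = 75.270 mm; the sum is limited to 1 decimal place (3 s.f.).
Carrying full precision, 75.270 ÷ 93.42 = 0.805716120745… mm; 93.42 has 4 s.f., so the result keeps min(3, 4) = 3 s.f.
Rounded to 3 significant figures: 8.06 × 10⁻¹ mm.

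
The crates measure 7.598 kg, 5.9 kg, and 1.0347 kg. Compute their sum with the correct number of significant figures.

7.598 kg + 5.9 kg + 1.0347 kg = 14.5327 kg.
Addition/subtraction keeps the fewest decimal places: 7.598 → 3 decimal places, 5.9 → 1 decimal place, 1.0347 → 4 decimal places; limit is 1.
Rounded to 1 decimal place: 14.5 kg.

14.5 kg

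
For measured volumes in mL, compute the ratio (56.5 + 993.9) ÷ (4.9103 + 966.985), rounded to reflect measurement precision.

1.0808

56.5 + 993.9 = 1050.4, limited to 1 d.p. → 5 s.f.; 4.9103 + 966.985 = 971.8953, limited to 3 d.p. → 6 s.f.
Carrying full precision, 1050.4 ÷ 971.8953 = 1.08077485301…; keep min(5, 6) = 5 s.f.
Rounded to 5 significant figures: 1.0808.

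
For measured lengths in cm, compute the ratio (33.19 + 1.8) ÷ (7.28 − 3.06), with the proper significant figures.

8.29

33.19 + 1.8 = 34.99, limited to 1 d.p. → 3 s.f.; 7.28 − 3.06 = 4.22, limited to 2 d.p. → 3 s.f.
Carrying full precision, 34.99 ÷ 4.22 = 8.29146919431…; keep min(3, 3) = 3 s.f.
Rounded to 3 significant figures: 8.29.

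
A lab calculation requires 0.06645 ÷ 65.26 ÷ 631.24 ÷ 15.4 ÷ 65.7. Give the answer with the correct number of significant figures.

0.06645 ÷ 65.26 ÷ 631.24 ÷ 15.4 ÷ 65.7 = 1.59428997147 × 10^-9…
Multiplication/division keeps the fewest significant figures: 0.06645 → 4 s.f., 65.26 → 4 s.f., 631.24 → 5 s.f., 15.4 → 3 s.f., 65.7 → 3 s.f.; limit is 3.
Rounded to 3 significant figures: 1.59 × 10^-9.

1.59 × 10^-9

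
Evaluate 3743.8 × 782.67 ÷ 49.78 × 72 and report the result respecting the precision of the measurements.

3743.8 × 782.67 ÷ 49.78 × 72 = 4238077.86485…
Multiplication/division keeps the fewest significant figures: 3743.8 → 5 s.f., 782.67 → 5 s.f., 49.78 → 4 s.f., 72 → 2 s.f.; limit is 2.
Rounded to 2 significant figures: 4.2 × 10^6.

4.2 × 10^6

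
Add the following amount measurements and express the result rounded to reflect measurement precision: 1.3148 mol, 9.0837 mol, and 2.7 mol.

13.1 mol

1.3148 mol + 9.0837 mol + 2.7 mol = 13.0985 mol.
Addition/subtraction keeps the fewest decimal places: 1.3148 → 4 decimal places, 9.0837 → 4 decimal places, 2.7 → 1 decimal place; limit is 1.
Rounded to 1 decimal place: 13.1 mol.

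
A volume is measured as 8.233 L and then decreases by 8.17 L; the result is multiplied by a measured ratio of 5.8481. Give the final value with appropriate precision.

4 × 10⁻¹ L

8.233 L − 8.17 L = 0.063 L; the difference is limited to 2 decimal places (1 s.f.).
Carrying full precision, 0.063 × 5.8481 = 0.3684303 L; 5.8481 has 5 s.f., so the result keeps min(1, 5) = 1 s.f.
Rounded to 1 significant figure: 4 × 10⁻¹ L.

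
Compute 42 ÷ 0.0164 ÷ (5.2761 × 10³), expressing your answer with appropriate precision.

42 ÷ 0.0164 ÷ (5.2761 × 10³) = 0.485391787448…
Multiplication/division keeps the fewest significant figures: 42 → 2 s.f., 0.0164 → 3 s.f., 5.2761 × 10³ → 5 s.f.; limit is 2.
Rounded to 2 significant figures: 4.9 × 10⁻¹.

4.9 × 10⁻¹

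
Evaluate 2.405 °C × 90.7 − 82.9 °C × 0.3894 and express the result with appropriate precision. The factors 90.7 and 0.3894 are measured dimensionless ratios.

2.405 × 90.7 = 218.1335 → 2.18 × 10^2 °C (3 s.f., last digit at the 10^0 place).
82.9 × 0.3894 = 32.28126 → 32.3 °C (3 s.f., last digit at the 10^-1 place).
Difference: 185.85224 °C; keep the coarser place, 10^0.
Result: 186 °C.

186 °C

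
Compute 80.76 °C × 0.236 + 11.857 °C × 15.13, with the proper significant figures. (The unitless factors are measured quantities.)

80.76 × 0.236 = 19.05936 → 19.1 °C (3 s.f., last digit at the 10^-1 place).
11.857 × 15.13 = 179.39641 → 179.4 °C (4 s.f., last digit at the 10^-1 place).
Sum: 198.45577 °C; keep the coarser place, 10^-1.
Result: 198.5 °C.

198.5 °C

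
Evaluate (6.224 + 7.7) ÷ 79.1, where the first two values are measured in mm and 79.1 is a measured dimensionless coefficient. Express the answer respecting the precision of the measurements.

0.176 mm

6.224 mm + 7.7 mm = 13.924 mm; the sum is limited to 1 decimal place (3 s.f.).
Carrying full precision, 13.924 ÷ 79.1 = 0.17603034134… mm; 79.1 has 3 s.f., so the result keeps min(3, 3) = 3 s.f.
Rounded to 3 significant figures: 0.176 mm.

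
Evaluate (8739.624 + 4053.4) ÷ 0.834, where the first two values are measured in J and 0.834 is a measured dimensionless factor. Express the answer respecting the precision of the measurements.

1.53 × 10^4 J

8739.624 J + 4053.4 J = 12793.024 J; the sum is limited to 1 decimal place (6 s.f.).
Carrying full precision, 12793.024 ÷ 0.834 = 15339.3573141… J; 0.834 has 3 s.f., so the result keeps min(6, 3) = 3 s.f.
Rounded to 3 significant figures: 1.53 × 10^4 J.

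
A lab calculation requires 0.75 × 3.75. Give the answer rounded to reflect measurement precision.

2.8

0.75 × 3.75 = 2.8125
Multiplication/division keeps the fewest significant figures: 0.75 → 2 s.f., 3.75 → 3 s.f.; limit is 2.
Rounded to 2 significant figures: 2.8.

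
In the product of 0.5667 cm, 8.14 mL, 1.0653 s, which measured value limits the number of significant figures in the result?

0.5667 cm → 4 s.f.; 8.14 mL → 3 s.f.; 1.0653 s → 5 s.f.
The fewest is 3 significant figures, from 8.14 mL.

8.14 mL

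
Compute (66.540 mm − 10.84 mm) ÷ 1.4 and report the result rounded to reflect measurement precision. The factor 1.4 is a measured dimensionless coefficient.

66.540 mm − 10.84 mm = 55.700 mm; the difference is limited to 2 decimal places (4 s.f.).
Carrying full precision, 55.700 ÷ 1.4 = 39.7857142857… mm; 1.4 has 2 s.f., so the result keeps min(4, 2) = 2 s.f.
Rounded to 2 significant figures: 40. mm.

40. mm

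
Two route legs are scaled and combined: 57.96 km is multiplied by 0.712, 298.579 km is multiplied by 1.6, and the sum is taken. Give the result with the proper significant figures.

57.96 × 0.712 = 41.26752 → 41.3 km (3 s.f., last digit at the 10^-1 place).
298.579 × 1.6 = 477.7264 → 4.8 × 10^2 km (2 s.f., last digit at the 10^1 place).
Sum: 518.99392 km; keep the coarser place, 10^1.
Result: 5.2 × 10^2 km.

5.2 × 10^2 km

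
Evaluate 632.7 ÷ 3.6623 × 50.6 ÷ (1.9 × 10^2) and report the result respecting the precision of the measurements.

632.7 ÷ 3.6623 × 50.6 ÷ (1.9 × 10^2) = 46.008792289…
Multiplication/division keeps the fewest significant figures: 632.7 → 4 s.f., 3.6623 → 5 s.f., 50.6 → 3 s.f., 1.9 × 10^2 → 2 s.f.; limit is 2.
Rounded to 2 significant figures: 46.

46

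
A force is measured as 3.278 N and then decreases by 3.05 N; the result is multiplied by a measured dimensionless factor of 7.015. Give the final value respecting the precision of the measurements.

3.278 N − 3.05 N = 0.228 N; the difference is limited to 2 decimal places (2 s.f.).
Carrying full precision, 0.228 × 7.015 = 1.59942 N; 7.015 has 4 s.f., so the result keeps min(2, 4) = 2 s.f.
Rounded to 2 significant figures: 1.6 N.

1.6 N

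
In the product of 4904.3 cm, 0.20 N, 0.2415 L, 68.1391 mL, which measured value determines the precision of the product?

4904.3 cm → 5 s.f.; 0.20 N → 2 s.f.; 0.2415 L → 4 s.f.; 68.1391 mL → 6 s.f.
The fewest is 2 significant figures, from 0.20 N.

0.20 N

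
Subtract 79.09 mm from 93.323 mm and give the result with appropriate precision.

93.323 mm − 79.09 mm = 14.233 mm.
Addition/subtraction keeps the fewest decimal places: 93.323 → 3 decimal places, 79.09 → 2 decimal places; limit is 2.
Rounded to 2 decimal places: 14.23 mm.

14.23 mm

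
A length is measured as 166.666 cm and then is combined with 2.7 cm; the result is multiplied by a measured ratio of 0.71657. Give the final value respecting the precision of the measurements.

121.4 cm

166.666 cm + 2.7 cm = 169.366 cm; the sum is limited to 1 decimal place (4 s.f.).
Carrying full precision, 169.366 × 0.71657 = 121.36259462 cm; 0.71657 has 5 s.f., so the result keeps min(4, 5) = 4 s.f.
Rounded to 4 significant figures: 121.4 cm.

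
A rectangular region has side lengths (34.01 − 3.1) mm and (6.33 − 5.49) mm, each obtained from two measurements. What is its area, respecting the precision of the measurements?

26 mm²

34.01 − 3.1 = 30.91, limited to 1 d.p. → 3 s.f.; 6.33 − 5.49 = 0.84, limited to 2 d.p. → 2 s.f.
Carrying full precision, 30.91 × 0.84 = 25.9644; keep min(3, 2) = 2 s.f.
Rounded to 2 significant figures: 26 mm².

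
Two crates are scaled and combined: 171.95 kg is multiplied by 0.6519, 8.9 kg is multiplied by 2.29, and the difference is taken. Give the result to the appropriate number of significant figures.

92 kg

171.95 × 0.6519 = 112.094205 → 112.1 kg (4 s.f., last digit at the 10^-1 place).
8.9 × 2.29 = 20.381 → 2.0 × 10¹ kg (2 s.f., last digit at the 10^0 place).
Difference: 91.713205 kg; keep the coarser place, 10^0.
Result: 92 kg.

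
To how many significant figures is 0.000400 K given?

0.000400: leading zeros are not significant; trailing zeros after a decimal point are significant.

3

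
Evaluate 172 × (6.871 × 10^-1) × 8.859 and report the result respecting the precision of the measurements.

172 × (6.871 × 10^-1) × 8.859 = 1046.9672508
Multiplication/division keeps the fewest significant figures: 172 → 3 s.f., 6.871 × 10^-1 → 4 s.f., 8.859 → 4 s.f.; limit is 3.
Rounded to 3 significant figures: 1.05 × 10^3.

1.05 × 10^3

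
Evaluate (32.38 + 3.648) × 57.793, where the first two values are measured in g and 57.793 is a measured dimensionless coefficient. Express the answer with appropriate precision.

32.38 g + 3.648 g = 36.028 g; the sum is limited to 2 decimal places (4 s.f.).
Carrying full precision, 36.028 × 57.793 = 2082.166204 g; 57.793 has 5 s.f., so the result keeps min(4, 5) = 4 s.f.
Rounded to 4 significant figures: 2082 g.

2082 g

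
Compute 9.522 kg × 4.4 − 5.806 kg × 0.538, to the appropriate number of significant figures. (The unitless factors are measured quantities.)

9.522 × 4.4 = 41.8968 → 42 kg (2 s.f., last digit at the 10^0 place).
5.806 × 0.538 = 3.123628 → 3.12 kg (3 s.f., last digit at the 10^-2 place).
Difference: 38.773172 kg; keep the coarser place, 10^0.
Result: 39 kg.

39 kg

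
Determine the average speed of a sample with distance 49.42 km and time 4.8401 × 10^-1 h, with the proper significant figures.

average speed = 49.42 km ÷ 4.8401 × 10^-1 h = 102.105328402… km/h.
49.42 has 4 significant figures; 4.8401 × 10^-1 has 5.
Division/multiplication keeps the fewest: 4 significant figures.
Rounded: 102.1 km/h.

102.1 km/h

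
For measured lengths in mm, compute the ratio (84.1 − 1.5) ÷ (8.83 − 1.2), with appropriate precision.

11

84.1 − 1.5 = 82.6, limited to 1 d.p. → 3 s.f.; 8.83 − 1.2 = 7.63, limited to 1 d.p. → 2 s.f.
Carrying full precision, 82.6 ÷ 7.63 = 10.8256880734…; keep min(3, 2) = 2 s.f.
Rounded to 2 significant figures: 11.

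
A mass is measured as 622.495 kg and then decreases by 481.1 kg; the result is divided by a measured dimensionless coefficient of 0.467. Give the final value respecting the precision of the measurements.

303 kg

622.495 kg − 481.1 kg = 141.395 kg; the difference is limited to 1 decimal place (4 s.f.).
Carrying full precision, 141.395 ÷ 0.467 = 302.773019272… kg; 0.467 has 3 s.f., so the result keeps min(4, 3) = 3 s.f.
Rounded to 3 significant figures: 303 kg.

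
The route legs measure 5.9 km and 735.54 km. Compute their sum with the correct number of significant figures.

5.9 km + 735.54 km = 741.44 km.
Addition/subtraction keeps the fewest decimal places: 5.9 → 1 decimal place, 735.54 → 2 decimal places; limit is 1.
Rounded to 1 decimal place: 741.4 km.

741.4 km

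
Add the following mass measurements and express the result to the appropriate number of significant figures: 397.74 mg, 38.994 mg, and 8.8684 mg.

445.60 mg

397.74 mg + 38.994 mg + 8.8684 mg = 445.6024 mg.
Addition/subtraction keeps the fewest decimal places: 397.74 → 2 decimal places, 38.994 → 3 decimal places, 8.8684 → 4 decimal places; limit is 2.
Rounded to 2 decimal places: 445.60 mg.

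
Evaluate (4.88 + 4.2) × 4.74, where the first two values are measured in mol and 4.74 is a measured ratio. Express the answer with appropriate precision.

43 mol

4.88 mol + 4.2 mol = 9.08 mol; the sum is limited to 1 decimal place (2 s.f.).
Carrying full precision, 9.08 × 4.74 = 43.0392 mol; 4.74 has 3 s.f., so the result keeps min(2, 3) = 2 s.f.
Rounded to 2 significant figures: 43 mol.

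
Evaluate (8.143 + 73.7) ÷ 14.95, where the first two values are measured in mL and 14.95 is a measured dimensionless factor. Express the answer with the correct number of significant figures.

5.47 mL

8.143 mL + 73.7 mL = 81.843 mL; the sum is limited to 1 decimal place (3 s.f.).
Carrying full precision, 81.843 ÷ 14.95 = 5.47444816054… mL; 14.95 has 4 s.f., so the result keeps min(3, 4) = 3 s.f.
Rounded to 3 significant figures: 5.47 mL.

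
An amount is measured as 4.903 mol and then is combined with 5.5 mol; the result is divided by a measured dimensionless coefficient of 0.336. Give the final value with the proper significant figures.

31.0 mol

4.903 mol + 5.5 mol = 10.403 mol; the sum is limited to 1 decimal place (3 s.f.).
Carrying full precision, 10.403 ÷ 0.336 = 30.9613095238… mol; 0.336 has 3 s.f., so the result keeps min(3, 3) = 3 s.f.
Rounded to 3 significant figures: 31.0 mol.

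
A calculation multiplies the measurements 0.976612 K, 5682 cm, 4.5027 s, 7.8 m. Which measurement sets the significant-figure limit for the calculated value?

0.976612 K → 6 s.f.; 5682 cm → 4 s.f.; 4.5027 s → 5 s.f.; 7.8 m → 2 s.f.
The fewest is 2 significant figures, from 7.8 m.

7.8 m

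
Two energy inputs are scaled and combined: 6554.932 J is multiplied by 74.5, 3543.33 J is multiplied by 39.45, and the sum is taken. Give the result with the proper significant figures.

6.28 × 10^5 J

6554.932 × 74.5 = 488342.434 → 4.88 × 10^5 J (3 s.f., last digit at the 10^3 place).
3543.33 × 39.45 = 139784.3685 → 1.398 × 10^5 J (4 s.f., last digit at the 10^2 place).
Sum: 628126.8025 J; keep the coarser place, 10^3.
Result: 6.28 × 10^5 J.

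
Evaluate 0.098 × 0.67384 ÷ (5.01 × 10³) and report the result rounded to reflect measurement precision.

0.098 × 0.67384 ÷ (5.01 × 10³) = 0.0000131809021956…
Multiplication/division keeps the fewest significant figures: 0.098 → 2 s.f., 0.67384 → 5 s.f., 5.01 × 10³ → 3 s.f.; limit is 2.
Rounded to 2 significant figures: 1.3 × 10⁻⁵.

1.3 × 10⁻⁵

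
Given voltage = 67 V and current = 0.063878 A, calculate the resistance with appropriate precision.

resistance = 67 V ÷ 0.063878 A = 1048.87441686… Ω.
67 has 2 significant figures; 0.063878 has 5.
Division/multiplication keeps the fewest: 2 significant figures.
Rounded: 1.0 × 10³ Ω.

1.0 × 10³ Ω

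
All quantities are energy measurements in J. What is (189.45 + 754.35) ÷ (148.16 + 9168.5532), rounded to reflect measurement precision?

189.45 + 754.35 = 943.80, limited to 2 d.p. → 5 s.f.; 148.16 + 9168.5532 = 9316.7132, limited to 2 d.p. → 6 s.f.
Carrying full precision, 943.80 ÷ 9316.7132 = 0.101301819616…; keep min(5, 6) = 5 s.f.
Rounded to 5 significant figures: 0.10130.

0.10130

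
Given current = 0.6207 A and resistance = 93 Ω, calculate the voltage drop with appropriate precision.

voltage drop = 0.6207 A × 93 Ω = 57.7251 V.
0.6207 has 4 significant figures; 93 has 2.
Division/multiplication keeps the fewest: 2 significant figures.
Rounded: 58 V.

58 V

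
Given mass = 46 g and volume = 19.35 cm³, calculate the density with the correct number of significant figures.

density = 46 g ÷ 19.35 cm³ = 2.37726098191… g/cm³.
46 has 2 significant figures; 19.35 has 4.
Division/multiplication keeps the fewest: 2 significant figures.
Rounded: 2.4 g/cm³.

2.4 g/cm³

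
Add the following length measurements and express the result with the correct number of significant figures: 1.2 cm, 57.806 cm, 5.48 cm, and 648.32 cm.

1.2 cm + 57.806 cm + 5.48 cm + 648.32 cm = 712.806 cm.
Addition/subtraction keeps the fewest decimal places: 1.2 → 1 decimal place, 57.806 → 3 decimal places, 5.48 → 2 decimal places, 648.32 → 2 decimal places; limit is 1.
Rounded to 1 decimal place: 712.8 cm.

712.8 cm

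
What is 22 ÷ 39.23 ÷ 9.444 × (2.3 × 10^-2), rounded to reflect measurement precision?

0.0014

22 ÷ 39.23 ÷ 9.444 × (2.3 × 10^-2) = 0.00136576579028…
Multiplication/division keeps the fewest significant figures: 22 → 2 s.f., 39.23 → 4 s.f., 9.444 → 4 s.f., 2.3 × 10^-2 → 2 s.f.; limit is 2.
Rounded to 2 significant figures: 0.0014.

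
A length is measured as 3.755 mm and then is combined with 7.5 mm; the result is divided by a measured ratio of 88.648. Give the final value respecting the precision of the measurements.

3.755 mm + 7.5 mm = 11.255 mm; the sum is limited to 1 decimal place (3 s.f.).
Carrying full precision, 11.255 ÷ 88.648 = 0.12696281924… mm; 88.648 has 5 s.f., so the result keeps min(3, 5) = 3 s.f.
Rounded to 3 significant figures: 0.127 mm.

0.127 mm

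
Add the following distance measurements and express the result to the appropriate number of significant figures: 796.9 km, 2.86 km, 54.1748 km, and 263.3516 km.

1117.3 km

796.9 km + 2.86 km + 54.1748 km + 263.3516 km = 1117.2864 km.
Addition/subtraction keeps the fewest decimal places: 796.9 → 1 decimal place, 2.86 → 2 decimal places, 54.1748 → 4 decimal places, 263.3516 → 4 decimal places; limit is 1.
Rounded to 1 decimal place: 1117.3 km.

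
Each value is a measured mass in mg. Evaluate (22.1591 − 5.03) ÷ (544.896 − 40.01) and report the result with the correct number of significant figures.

0.03393

22.1591 − 5.03 = 17.1291, limited to 2 d.p. → 4 s.f.; 544.896 − 40.01 = 504.886, limited to 2 d.p. → 5 s.f.
Carrying full precision, 17.1291 ÷ 504.886 = 0.0339266685945…; keep min(4, 5) = 4 s.f.
Rounded to 4 significant figures: 0.03393.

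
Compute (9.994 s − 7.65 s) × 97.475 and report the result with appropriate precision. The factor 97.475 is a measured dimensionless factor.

228 s

9.994 s − 7.65 s = 2.344 s; the difference is limited to 2 decimal places (3 s.f.).
Carrying full precision, 2.344 × 97.475 = 228.4814 s; 97.475 has 5 s.f., so the result keeps min(3, 5) = 3 s.f.
Rounded to 3 significant figures: 228 s.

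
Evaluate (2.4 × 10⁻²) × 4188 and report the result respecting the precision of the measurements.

(2.4 × 10⁻²) × 4188 = 100.512
Multiplication/division keeps the fewest significant figures: 2.4 × 10⁻² → 2 s.f., 4188 → 4 s.f.; limit is 2.
Rounded to 2 significant figures: 1.0 × 10².

1.0 × 10²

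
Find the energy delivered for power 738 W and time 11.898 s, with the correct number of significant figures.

energy delivered = 738 W × 11.898 s = 8780.724 J.
738 has 3 significant figures; 11.898 has 5.
Division/multiplication keeps the fewest: 3 significant figures.
Rounded: 8.78 × 10^3 J.

8.78 × 10^3 J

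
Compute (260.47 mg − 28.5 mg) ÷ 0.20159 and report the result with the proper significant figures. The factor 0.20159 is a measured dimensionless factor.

1151 mg

260.47 mg − 28.5 mg = 231.97 mg; the difference is limited to 1 decimal place (4 s.f.).
Carrying full precision, 231.97 ÷ 0.20159 = 1150.70191974… mg; 0.20159 has 5 s.f., so the result keeps min(4, 5) = 4 s.f.
Rounded to 4 significant figures: 1151 mg.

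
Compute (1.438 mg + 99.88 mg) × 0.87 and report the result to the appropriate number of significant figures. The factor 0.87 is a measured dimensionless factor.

1.438 mg + 99.88 mg = 101.318 mg; the sum is limited to 2 decimal places (5 s.f.).
Carrying full precision, 101.318 × 0.87 = 88.14666 mg; 0.87 has 2 s.f., so the result keeps min(5, 2) = 2 s.f.
Rounded to 2 significant figures: 88 mg.

88 mg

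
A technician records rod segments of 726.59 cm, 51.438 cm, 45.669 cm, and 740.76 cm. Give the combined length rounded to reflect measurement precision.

726.59 cm + 51.438 cm + 45.669 cm + 740.76 cm = 1564.457 cm.
Addition/subtraction keeps the fewest decimal places: 726.59 → 2 decimal places, 51.438 → 3 decimal places, 45.669 → 3 decimal places, 740.76 → 2 decimal places; limit is 2.
Rounded to 2 decimal places: 1564.46 cm.

1564.46 cm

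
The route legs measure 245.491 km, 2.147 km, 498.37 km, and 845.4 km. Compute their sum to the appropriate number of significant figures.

245.491 km + 2.147 km + 498.37 km + 845.4 km = 1591.408 km.
Addition/subtraction keeps the fewest decimal places: 245.491 → 3 decimal places, 2.147 → 3 decimal places, 498.37 → 2 decimal places, 845.4 → 1 decimal place; limit is 1.
Rounded to 1 decimal place: 1591.4 km.

1591.4 km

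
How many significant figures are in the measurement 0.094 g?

2

0.094: leading zeros are not significant.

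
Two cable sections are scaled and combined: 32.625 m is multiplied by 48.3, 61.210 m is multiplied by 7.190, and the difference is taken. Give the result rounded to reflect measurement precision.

1.14 × 10^3 m

32.625 × 48.3 = 1575.7875 → 1.58 × 10^3 m (3 s.f., last digit at the 10^1 place).
61.210 × 7.190 = 440.0999 → 440.1 m (4 s.f., last digit at the 10^-1 place).
Difference: 1135.6876 m; keep the coarser place, 10^1.
Result: 1.14 × 10^3 m.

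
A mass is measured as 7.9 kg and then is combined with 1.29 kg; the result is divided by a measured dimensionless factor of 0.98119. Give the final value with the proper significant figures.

7.9 kg + 1.29 kg = 9.19 kg; the sum is limited to 1 decimal place (2 s.f.).
Carrying full precision, 9.19 ÷ 0.98119 = 9.3661778045… kg; 0.98119 has 5 s.f., so the result keeps min(2, 5) = 2 s.f.
Rounded to 2 significant figures: 9.4 kg.

9.4 kg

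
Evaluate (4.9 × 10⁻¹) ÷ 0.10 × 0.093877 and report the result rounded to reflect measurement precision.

0.46

(4.9 × 10⁻¹) ÷ 0.10 × 0.093877 = 0.4599973
Multiplication/division keeps the fewest significant figures: 4.9 × 10⁻¹ → 2 s.f., 0.10 → 2 s.f., 0.093877 → 5 s.f.; limit is 2.
Rounded to 2 significant figures: 0.46.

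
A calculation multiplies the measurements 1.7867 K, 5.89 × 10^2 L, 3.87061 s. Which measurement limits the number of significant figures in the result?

5.89 × 10^2 L

1.7867 K → 5 s.f.; 5.89 × 10^2 L → 3 s.f.; 3.87061 s → 6 s.f.
The fewest is 3 significant figures, from 5.89 × 10^2 L.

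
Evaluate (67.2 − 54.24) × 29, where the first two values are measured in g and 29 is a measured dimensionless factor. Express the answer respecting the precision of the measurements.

67.2 g − 54.24 g = 12.96 g; the difference is limited to 1 decimal place (3 s.f.).
Carrying full precision, 12.96 × 29 = 375.84 g; 29 has 2 s.f., so the result keeps min(3, 2) = 2 s.f.
Rounded to 2 significant figures: 3.8 × 10² g.

3.8 × 10² g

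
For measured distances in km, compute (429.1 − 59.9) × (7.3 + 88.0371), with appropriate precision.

429.1 − 59.9 = 369.2, limited to 1 d.p. → 4 s.f.; 7.3 + 88.0371 = 95.3371, limited to 1 d.p. → 3 s.f.
Carrying full precision, 369.2 × 95.3371 = 35198.45732; keep min(4, 3) = 3 s.f.
Rounded to 3 significant figures: 3.52 × 10⁴ km².

3.52 × 10⁴ km²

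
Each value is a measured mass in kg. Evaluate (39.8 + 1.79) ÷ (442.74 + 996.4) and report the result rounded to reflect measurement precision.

39.8 + 1.79 = 41.59, limited to 1 d.p. → 3 s.f.; 442.74 + 996.4 = 1439.14, limited to 1 d.p. → 5 s.f.
Carrying full precision, 41.59 ÷ 1439.14 = 0.0288992036911…; keep min(3, 5) = 3 s.f.
Rounded to 3 significant figures: 0.0289.

0.0289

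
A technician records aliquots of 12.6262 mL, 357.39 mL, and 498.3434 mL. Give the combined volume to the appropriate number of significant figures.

868.36 mL

12.6262 mL + 357.39 mL + 498.3434 mL = 868.3596 mL.
Addition/subtraction keeps the fewest decimal places: 12.6262 → 4 decimal places, 357.39 → 2 decimal places, 498.3434 → 4 decimal places; limit is 2.
Rounded to 2 decimal places: 868.36 mL.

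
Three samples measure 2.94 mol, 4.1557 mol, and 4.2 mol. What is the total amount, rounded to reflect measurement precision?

11.3 mol

2.94 mol + 4.1557 mol + 4.2 mol = 11.2957 mol.
Addition/subtraction keeps the fewest decimal places: 2.94 → 2 decimal places, 4.1557 → 4 decimal places, 4.2 → 1 decimal place; limit is 1.
Rounded to 1 decimal place: 11.3 mol.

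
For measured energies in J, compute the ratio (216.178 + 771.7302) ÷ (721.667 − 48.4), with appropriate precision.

216.178 + 771.7302 = 987.9082, limited to 3 d.p. → 6 s.f.; 721.667 − 48.4 = 673.267, limited to 1 d.p. → 4 s.f.
Carrying full precision, 987.9082 ÷ 673.267 = 1.46733495032…; keep min(6, 4) = 4 s.f.
Rounded to 4 significant figures: 1.467.

1.467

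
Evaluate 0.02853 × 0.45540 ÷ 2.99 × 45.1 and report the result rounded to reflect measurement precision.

0.196

0.02853 × 0.45540 ÷ 2.99 × 45.1 = 0.195974764615…
Multiplication/division keeps the fewest significant figures: 0.02853 → 4 s.f., 0.45540 → 5 s.f., 2.99 → 3 s.f., 45.1 → 3 s.f.; limit is 3.
Rounded to 3 significant figures: 0.196.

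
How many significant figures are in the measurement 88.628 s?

5

88.628: every digit is nonzero and significant.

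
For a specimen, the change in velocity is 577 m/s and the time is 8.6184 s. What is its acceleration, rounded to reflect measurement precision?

acceleration = 577 m/s ÷ 8.6184 s = 66.9497818621… m/s².
577 has 3 significant figures; 8.6184 has 5.
Division/multiplication keeps the fewest: 3 significant figures.
Rounded: 66.9 m/s².

66.9 m/s²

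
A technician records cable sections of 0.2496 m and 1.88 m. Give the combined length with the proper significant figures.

2.13 m

0.2496 m + 1.88 m = 2.1296 m.
Addition/subtraction keeps the fewest decimal places: 0.2496 → 4 decimal places, 1.88 → 2 decimal places; limit is 2.
Rounded to 2 decimal places: 2.13 m.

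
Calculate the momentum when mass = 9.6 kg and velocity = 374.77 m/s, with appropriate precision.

3.6 × 10^3 kg·m/s

momentum = 9.6 kg × 374.77 m/s = 3597.792 kg·m/s.
9.6 has 2 significant figures; 374.77 has 5.
Division/multiplication keeps the fewest: 2 significant figures.
Rounded: 3.6 × 10^3 kg·m/s.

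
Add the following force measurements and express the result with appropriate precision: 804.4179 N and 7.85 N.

804.4179 N + 7.85 N = 812.2679 N.
Addition/subtraction keeps the fewest decimal places: 804.4179 → 4 decimal places, 7.85 → 2 decimal places; limit is 2.
Rounded to 2 decimal places: 812.27 N.

812.27 N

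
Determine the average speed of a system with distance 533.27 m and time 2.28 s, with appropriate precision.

234 m/s

average speed = 533.27 m ÷ 2.28 s = 233.890350877… m/s.
533.27 has 5 significant figures; 2.28 has 3.
Division/multiplication keeps the fewest: 3 significant figures.
Rounded: 234 m/s.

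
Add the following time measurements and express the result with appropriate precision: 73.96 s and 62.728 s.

136.69 s

73.96 s + 62.728 s = 136.688 s.
Addition/subtraction keeps the fewest decimal places: 73.96 → 2 decimal places, 62.728 → 3 decimal places; limit is 2.
Rounded to 2 decimal places: 136.69 s.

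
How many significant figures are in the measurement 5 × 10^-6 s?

5 × 10^-6: in scientific notation every digit of the coefficient is significant.

1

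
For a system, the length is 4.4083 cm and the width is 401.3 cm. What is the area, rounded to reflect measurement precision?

1769 cm²

area = 4.4083 cm × 401.3 cm = 1769.05079 cm².
4.4083 has 5 significant figures; 401.3 has 4.
Division/multiplication keeps the fewest: 4 significant figures.
Rounded: 1769 cm².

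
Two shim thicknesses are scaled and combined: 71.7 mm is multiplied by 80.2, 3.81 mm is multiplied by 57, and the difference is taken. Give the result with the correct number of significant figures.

71.7 × 80.2 = 5750.34 → 5.75 × 10³ mm (3 s.f., last digit at the 10^1 place).
3.81 × 57 = 217.17 → 2.2 × 10² mm (2 s.f., last digit at the 10^1 place).
Difference: 5533.17 mm; keep the coarser place, 10^1.
Result: 5.53 × 10³ mm.

5.53 × 10³ mm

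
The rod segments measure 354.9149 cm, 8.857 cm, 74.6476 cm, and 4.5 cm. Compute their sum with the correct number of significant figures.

442.9 cm

354.9149 cm + 8.857 cm + 74.6476 cm + 4.5 cm = 442.9195 cm.
Addition/subtraction keeps the fewest decimal places: 354.9149 → 4 decimal places, 8.857 → 3 decimal places, 74.6476 → 4 decimal places, 4.5 → 1 decimal place; limit is 1.
Rounded to 1 decimal place: 442.9 cm.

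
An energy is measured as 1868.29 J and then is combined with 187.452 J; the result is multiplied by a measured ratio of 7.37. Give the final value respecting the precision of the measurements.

1.52 × 10^4 J

1868.29 J + 187.452 J = 2055.742 J; the sum is limited to 2 decimal places (6 s.f.).
Carrying full precision, 2055.742 × 7.37 = 15150.81854 J; 7.37 has 3 s.f., so the result keeps min(6, 3) = 3 s.f.
Rounded to 3 significant figures: 1.52 × 10^4 J.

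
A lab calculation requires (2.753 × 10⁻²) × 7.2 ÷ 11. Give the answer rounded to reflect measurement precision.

0.018

(2.753 × 10⁻²) × 7.2 ÷ 11 = 0.0180196363636…
Multiplication/division keeps the fewest significant figures: 2.753 × 10⁻² → 4 s.f., 7.2 → 2 s.f., 11 → 2 s.f.; limit is 2.
Rounded to 2 significant figures: 0.018.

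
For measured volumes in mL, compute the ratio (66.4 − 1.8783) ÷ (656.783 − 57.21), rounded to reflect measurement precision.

66.4 − 1.8783 = 64.5217, limited to 1 d.p. → 3 s.f.; 656.783 − 57.21 = 599.573, limited to 2 d.p. → 5 s.f.
Carrying full precision, 64.5217 ÷ 599.573 = 0.107612751075…; keep min(3, 5) = 3 s.f.
Rounded to 3 significant figures: 0.108.

0.108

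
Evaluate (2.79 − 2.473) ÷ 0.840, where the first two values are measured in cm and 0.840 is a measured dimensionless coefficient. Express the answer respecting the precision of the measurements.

0.38 cm

2.79 cm − 2.473 cm = 0.317 cm; the difference is limited to 2 decimal places (2 s.f.).
Carrying full precision, 0.317 ÷ 0.840 = 0.377380952381… cm; 0.840 has 3 s.f., so the result keeps min(2, 3) = 2 s.f.
Rounded to 2 significant figures: 0.38 cm.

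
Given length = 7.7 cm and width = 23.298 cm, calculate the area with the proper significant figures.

area = 7.7 cm × 23.298 cm = 179.3946 cm².
7.7 has 2 significant figures; 23.298 has 5.
Division/multiplication keeps the fewest: 2 significant figures.
Rounded: 1.8 × 10^2 cm².

1.8 × 10^2 cm²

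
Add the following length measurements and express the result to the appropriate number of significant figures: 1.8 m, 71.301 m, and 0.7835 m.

73.9 m

1.8 m + 71.301 m + 0.7835 m = 73.8845 m.
Addition/subtraction keeps the fewest decimal places: 1.8 → 1 decimal place, 71.301 → 3 decimal places, 0.7835 → 4 decimal places; limit is 1.
Rounded to 1 decimal place: 73.9 m.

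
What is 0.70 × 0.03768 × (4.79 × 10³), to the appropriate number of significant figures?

0.70 × 0.03768 × (4.79 × 10³) = 126.34104
Multiplication/division keeps the fewest significant figures: 0.70 → 2 s.f., 0.03768 → 4 s.f., 4.79 × 10³ → 3 s.f.; limit is 2.
Rounded to 2 significant figures: 1.3 × 10².

1.3 × 10²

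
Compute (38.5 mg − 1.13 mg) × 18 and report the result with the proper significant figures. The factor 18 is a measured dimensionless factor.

38.5 mg − 1.13 mg = 37.37 mg; the difference is limited to 1 decimal place (3 s.f.).
Carrying full precision, 37.37 × 18 = 672.66 mg; 18 has 2 s.f., so the result keeps min(3, 2) = 2 s.f.
Rounded to 2 significant figures: 6.7 × 10² mg.

6.7 × 10² mg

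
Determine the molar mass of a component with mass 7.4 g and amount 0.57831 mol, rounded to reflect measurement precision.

molar mass = 7.4 g ÷ 0.57831 mol = 12.7959053103… g/mol.
7.4 has 2 significant figures; 0.57831 has 5.
Division/multiplication keeps the fewest: 2 significant figures.
Rounded: 13 g/mol.

13 g/mol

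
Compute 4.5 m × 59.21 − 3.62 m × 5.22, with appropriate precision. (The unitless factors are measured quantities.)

2.5 × 10² m

4.5 × 59.21 = 266.445 → 2.7 × 10² m (2 s.f., last digit at the 10^1 place).
3.62 × 5.22 = 18.8964 → 18.9 m (3 s.f., last digit at the 10^-1 place).
Difference: 247.5486 m; keep the coarser place, 10^1.
Result: 2.5 × 10² m.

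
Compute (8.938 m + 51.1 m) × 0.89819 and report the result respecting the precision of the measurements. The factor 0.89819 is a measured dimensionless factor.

8.938 m + 51.1 m = 60.038 m; the sum is limited to 1 decimal place (3 s.f.).
Carrying full precision, 60.038 × 0.89819 = 53.92553122 m; 0.89819 has 5 s.f., so the result keeps min(3, 5) = 3 s.f.
Rounded to 3 significant figures: 53.9 m.

53.9 m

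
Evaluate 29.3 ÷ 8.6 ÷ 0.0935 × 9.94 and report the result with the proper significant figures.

3.6 × 10^2

29.3 ÷ 8.6 ÷ 0.0935 × 9.94 = 362.196244248…
Multiplication/division keeps the fewest significant figures: 29.3 → 3 s.f., 8.6 → 2 s.f., 0.0935 → 3 s.f., 9.94 → 3 s.f.; limit is 2.
Rounded to 2 significant figures: 3.6 × 10^2.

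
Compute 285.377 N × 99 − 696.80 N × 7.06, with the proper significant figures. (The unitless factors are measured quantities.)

2.3 × 10⁴ N

285.377 × 99 = 28252.323 → 2.8 × 10⁴ N (2 s.f., last digit at the 10^3 place).
696.80 × 7.06 = 4919.408 → 4.92 × 10³ N (3 s.f., last digit at the 10^1 place).
Difference: 23332.915 N; keep the coarser place, 10^3.
Result: 2.3 × 10⁴ N.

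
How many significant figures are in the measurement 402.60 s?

402.60: trailing zeros after a decimal point are significant; zeros between nonzero digits are significant.

5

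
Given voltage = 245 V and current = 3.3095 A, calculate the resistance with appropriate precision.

resistance = 245 V ÷ 3.3095 A = 74.0293095634… Ω.
245 has 3 significant figures; 3.3095 has 5.
Division/multiplication keeps the fewest: 3 significant figures.
Rounded: 74.0 Ω.

74.0 Ω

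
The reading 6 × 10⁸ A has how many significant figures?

6 × 10⁸: in scientific notation every digit of the coefficient is significant.

1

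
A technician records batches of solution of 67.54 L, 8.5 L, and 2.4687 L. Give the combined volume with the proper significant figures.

78.5 L

67.54 L + 8.5 L + 2.4687 L = 78.5087 L.
Addition/subtraction keeps the fewest decimal places: 67.54 → 2 decimal places, 8.5 → 1 decimal place, 2.4687 → 4 decimal places; limit is 1.
Rounded to 1 decimal place: 78.5 L.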